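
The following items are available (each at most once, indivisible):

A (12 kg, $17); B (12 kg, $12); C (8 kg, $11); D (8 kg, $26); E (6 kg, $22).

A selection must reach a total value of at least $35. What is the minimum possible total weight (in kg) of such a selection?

14

Subsets with value ≥ 35, sorted by total weight:
- D+E: weight 14, value 48
- C+D: weight 16, value 37
Minimum weight: 14 kg.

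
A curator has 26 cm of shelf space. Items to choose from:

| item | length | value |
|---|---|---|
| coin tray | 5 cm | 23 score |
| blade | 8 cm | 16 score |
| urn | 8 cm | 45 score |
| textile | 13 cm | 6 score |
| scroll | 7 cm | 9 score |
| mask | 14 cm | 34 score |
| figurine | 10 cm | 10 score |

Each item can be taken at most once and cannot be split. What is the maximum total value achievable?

Check high-value combinations within 26 cm:
- coin tray+blade+urn: length 5+8+8=21, value 23+16+45=84
- urn+mask: length 8+14=22, value 45+34=79
- coin tray+urn+figurine: length 5+8+10=23, value 23+45+10=78
Best: 84 score.

84 score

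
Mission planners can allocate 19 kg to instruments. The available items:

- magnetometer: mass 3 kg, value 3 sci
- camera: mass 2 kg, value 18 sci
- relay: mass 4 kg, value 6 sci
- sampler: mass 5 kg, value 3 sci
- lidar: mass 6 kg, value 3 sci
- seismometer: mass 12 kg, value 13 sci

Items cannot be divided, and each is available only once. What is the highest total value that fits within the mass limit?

37 sci

Check high-value combinations within 19 kg:
- camera+relay+seismometer: mass 2+4+12=18, value 18+6+13=37
- magnetometer+camera+seismometer: mass 3+2+12=17, value 3+18+13=34
- camera+sampler+seismometer: mass 2+5+12=19, value 18+3+13=34
Best: 37 sci.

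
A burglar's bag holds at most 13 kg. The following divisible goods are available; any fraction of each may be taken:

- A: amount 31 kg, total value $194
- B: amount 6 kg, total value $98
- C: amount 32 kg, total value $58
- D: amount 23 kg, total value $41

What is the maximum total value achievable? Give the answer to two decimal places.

Take in order of value per unit:
- B (98/6 per unit): all 6 → value 98, running total 98.00
- A (194/31 per unit): 7 of 31 → value 7×194/31 = 43.8065, running total 141.81
Total 141.81.

141.81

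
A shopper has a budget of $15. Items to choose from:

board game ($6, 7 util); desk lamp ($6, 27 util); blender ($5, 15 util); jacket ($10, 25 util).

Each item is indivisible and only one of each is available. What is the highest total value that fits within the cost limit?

42 util

This is a 0/1 knapsack; check combinations near the capacity.
- desk lamp+blender: cost 6+5=11, value 27+15=42
- blender+jacket: cost 5+10=15, value 15+25=40
- board game+desk lamp: cost 6+6=12, value 7+27=34
- desk lamp: cost 6, value 27
Best: 42 util.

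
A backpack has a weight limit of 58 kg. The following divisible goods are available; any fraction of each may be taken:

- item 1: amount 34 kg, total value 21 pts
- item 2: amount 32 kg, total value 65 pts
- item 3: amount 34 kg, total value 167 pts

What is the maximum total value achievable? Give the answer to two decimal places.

Take in order of value per unit:
- item 3 (167/34 per unit): all 34 → value 167, running total 167.00
- item 2 (65/32 per unit): 24 of 32 → value 24×65/32 = 48.7500, running total 215.75
Total 215.75.

215.75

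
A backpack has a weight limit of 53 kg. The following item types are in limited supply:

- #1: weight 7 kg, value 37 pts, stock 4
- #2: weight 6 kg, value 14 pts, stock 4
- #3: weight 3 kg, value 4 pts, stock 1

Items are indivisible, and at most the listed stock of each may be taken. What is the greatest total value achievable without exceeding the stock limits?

Top feasible selections:
- 4×#1 + 4×#2: weight 52, value 204
- 4×#1 + 3×#2 + 1×#3: weight 49, value 194
Best: 204 pts.

204 pts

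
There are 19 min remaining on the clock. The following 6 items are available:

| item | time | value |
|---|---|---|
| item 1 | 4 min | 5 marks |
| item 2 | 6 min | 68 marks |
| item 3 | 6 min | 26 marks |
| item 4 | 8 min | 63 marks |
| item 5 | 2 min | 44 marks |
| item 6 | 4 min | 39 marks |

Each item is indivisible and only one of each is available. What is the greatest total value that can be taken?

Check high-value combinations within 19 min:
- item 2+item 3+item 5+item 6: time 6+6+2+4=18, value 68+26+44+39=177
- item 2+item 4+item 5: time 6+8+2=16, value 68+63+44=175
- item 2+item 4+item 6: time 6+8+4=18, value 68+63+39=170
Best: 177 marks.

177 marks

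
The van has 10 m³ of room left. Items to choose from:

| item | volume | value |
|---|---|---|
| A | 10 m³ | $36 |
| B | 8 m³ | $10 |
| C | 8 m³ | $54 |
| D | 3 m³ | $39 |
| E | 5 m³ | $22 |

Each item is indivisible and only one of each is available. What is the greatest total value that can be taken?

Check high-value combinations within 10 m³:
- D+E: volume 3+5=8, value 39+22=61
- C: volume 8, value 54
- D: volume 3, value 39
- A: volume 10, value 36
- E: volume 5, value 22
Best: $61.

$61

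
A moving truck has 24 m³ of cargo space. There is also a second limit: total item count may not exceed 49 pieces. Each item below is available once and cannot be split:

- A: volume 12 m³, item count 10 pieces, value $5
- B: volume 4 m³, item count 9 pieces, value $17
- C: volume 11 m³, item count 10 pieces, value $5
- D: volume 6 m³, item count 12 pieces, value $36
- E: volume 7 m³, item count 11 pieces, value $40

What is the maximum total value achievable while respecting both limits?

$93

Feasible sets respecting both limits:
- B+D+E: volume 17, item count 32, value 93
- C+D+E: volume 24, item count 33, value 81
- D+E: volume 13, item count 23, value 76
Best: $93.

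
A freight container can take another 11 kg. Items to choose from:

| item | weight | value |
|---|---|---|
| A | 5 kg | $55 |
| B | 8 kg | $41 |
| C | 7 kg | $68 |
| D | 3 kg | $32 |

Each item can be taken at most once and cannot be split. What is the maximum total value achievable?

$100

Check high-value combinations within 11 kg:
- C+D: weight 7+3=10, value 68+32=100
- A+D: weight 5+3=8, value 55+32=87
- B+D: weight 8+3=11, value 41+32=73
Best: $100.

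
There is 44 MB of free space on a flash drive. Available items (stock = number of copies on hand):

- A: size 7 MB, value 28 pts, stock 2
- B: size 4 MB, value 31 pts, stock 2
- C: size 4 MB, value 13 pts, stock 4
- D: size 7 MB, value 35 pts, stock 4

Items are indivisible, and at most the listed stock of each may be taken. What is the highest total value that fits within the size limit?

230 pts

Best selections within size 44 and stock limits:
- 1×A + 2×B + 4×D: size 43, value 230
- 2×B + 2×C + 4×D: size 44, value 228
- 2×A + 2×B + 3×D: size 43, value 223
Best: 230 pts.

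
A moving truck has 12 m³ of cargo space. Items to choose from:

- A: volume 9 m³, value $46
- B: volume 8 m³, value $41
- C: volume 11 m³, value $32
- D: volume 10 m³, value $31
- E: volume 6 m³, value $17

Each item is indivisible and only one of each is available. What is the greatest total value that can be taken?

Check high-value combinations within 12 m³:
- A: volume 9, value 46
- B: volume 8, value 41
- C: volume 11, value 32
Best: $46.

$46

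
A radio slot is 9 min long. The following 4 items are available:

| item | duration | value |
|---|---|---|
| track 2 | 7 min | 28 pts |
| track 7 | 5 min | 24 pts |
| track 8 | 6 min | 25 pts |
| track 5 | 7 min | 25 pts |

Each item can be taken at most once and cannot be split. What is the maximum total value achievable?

Check high-value combinations within 9 min:
- track 2: duration 7, value 28
- track 8: duration 6, value 25
- track 5: duration 7, value 25
- track 7: duration 5, value 24
Best: 28 pts.

28 pts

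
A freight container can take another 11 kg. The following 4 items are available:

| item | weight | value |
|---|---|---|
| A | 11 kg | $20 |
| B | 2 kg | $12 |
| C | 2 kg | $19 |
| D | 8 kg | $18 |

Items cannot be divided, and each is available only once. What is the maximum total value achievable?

$37

Check high-value combinations within 11 kg:
- C+D: weight 2+8=10, value 19+18=37
- B+C: weight 2+2=4, value 12+19=31
- B+D: weight 2+8=10, value 12+18=30
- A: weight 11, value 20
- C: weight 2, value 19
Best: $37.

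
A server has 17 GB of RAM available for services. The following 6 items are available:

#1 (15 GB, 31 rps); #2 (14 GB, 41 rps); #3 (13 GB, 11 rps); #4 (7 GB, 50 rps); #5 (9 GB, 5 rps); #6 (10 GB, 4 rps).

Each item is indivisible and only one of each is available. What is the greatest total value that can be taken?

Check high-value combinations within 17 GB:
- #4+#5: memory 7+9=16, value 50+5=55
- #4+#6: memory 7+10=17, value 50+4=54
- #4: memory 7, value 50
- #2: memory 14, value 41
- #1: memory 15, value 31
Best: 55 rps.

55 rps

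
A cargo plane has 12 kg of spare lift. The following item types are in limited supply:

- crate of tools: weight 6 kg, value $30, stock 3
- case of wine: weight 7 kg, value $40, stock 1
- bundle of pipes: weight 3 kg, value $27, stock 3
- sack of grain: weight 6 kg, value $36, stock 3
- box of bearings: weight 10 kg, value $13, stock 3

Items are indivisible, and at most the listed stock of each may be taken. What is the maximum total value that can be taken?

Best selections within weight 12 and stock limits:
- 2×bundle of pipes + 1×sack of grain: weight 12, value 90
- 1×crate of tools + 2×bundle of pipes: weight 12, value 84
Best: $90.

$90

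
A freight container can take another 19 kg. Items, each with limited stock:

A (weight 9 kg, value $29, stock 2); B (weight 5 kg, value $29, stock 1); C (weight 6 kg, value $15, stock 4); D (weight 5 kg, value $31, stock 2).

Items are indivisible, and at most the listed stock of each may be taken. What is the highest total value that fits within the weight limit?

$91

Best selections within weight 19 and stock limits:
- 1×B + 2×D: weight 15, value 91
- 1×A + 2×D: weight 19, value 91
Best: $91.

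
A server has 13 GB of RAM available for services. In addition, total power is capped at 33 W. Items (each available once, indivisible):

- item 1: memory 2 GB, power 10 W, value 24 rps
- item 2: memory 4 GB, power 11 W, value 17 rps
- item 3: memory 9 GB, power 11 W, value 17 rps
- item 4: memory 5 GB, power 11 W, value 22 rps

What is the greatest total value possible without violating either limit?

Feasible sets respecting both limits:
- item 1+item 2+item 4: memory 11, power 32, value 63
- item 1+item 4: memory 7, power 21, value 46
- item 1+item 2: memory 6, power 21, value 41
- item 1+item 3: memory 11, power 21, value 41
Best: 63 rps.

63 rps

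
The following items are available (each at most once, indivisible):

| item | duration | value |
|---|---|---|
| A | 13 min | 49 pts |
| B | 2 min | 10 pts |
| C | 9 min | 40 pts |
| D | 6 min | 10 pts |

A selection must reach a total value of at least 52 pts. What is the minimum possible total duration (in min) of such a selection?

15

Subsets with value ≥ 52, sorted by total duration:
- A+B: duration 15, value 59
- B+C+D: duration 17, value 60
- A+D: duration 19, value 59
- A+B+D: duration 21, value 69
Minimum duration: 15 min.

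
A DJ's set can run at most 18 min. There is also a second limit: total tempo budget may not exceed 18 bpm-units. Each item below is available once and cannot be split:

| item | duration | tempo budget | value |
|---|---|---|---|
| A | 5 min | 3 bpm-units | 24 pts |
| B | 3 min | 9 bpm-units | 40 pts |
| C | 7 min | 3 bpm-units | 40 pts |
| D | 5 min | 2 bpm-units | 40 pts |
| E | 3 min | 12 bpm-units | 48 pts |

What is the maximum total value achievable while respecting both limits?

128 pts

Feasible sets respecting both limits:
- C+D+E: duration 15, tempo budget 17, value 128
- B+C+D: duration 15, tempo budget 14, value 120
- A+C+E: duration 15, tempo budget 18, value 112
Best: 128 pts.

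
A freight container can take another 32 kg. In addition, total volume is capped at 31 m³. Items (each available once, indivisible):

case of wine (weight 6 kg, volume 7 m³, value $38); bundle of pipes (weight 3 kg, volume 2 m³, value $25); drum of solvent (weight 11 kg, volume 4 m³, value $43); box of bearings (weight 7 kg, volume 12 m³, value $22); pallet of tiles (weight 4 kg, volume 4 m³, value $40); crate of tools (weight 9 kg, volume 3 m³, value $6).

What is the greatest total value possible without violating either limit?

Feasible sets respecting both limits:
- case of wine+bundle of pipes+drum of solvent+box of bearings+pallet of tiles: weight 31, volume 29, value 168
- case of wine+bundle of pipes+drum of solvent+pallet of tiles: weight 24, volume 17, value 146
- case of wine+drum of solvent+box of bearings+pallet of tiles: weight 28, volume 27, value 143
- case of wine+bundle of pipes+box of bearings+pallet of tiles+crate of tools: weight 29, volume 28, value 131
Best: $168.

$168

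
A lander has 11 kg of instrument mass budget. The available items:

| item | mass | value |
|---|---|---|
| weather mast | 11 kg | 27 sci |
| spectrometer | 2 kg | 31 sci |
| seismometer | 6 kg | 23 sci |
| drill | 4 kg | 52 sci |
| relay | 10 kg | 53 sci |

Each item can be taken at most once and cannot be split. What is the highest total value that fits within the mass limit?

This is a 0/1 knapsack; check combinations near the capacity.
- spectrometer+drill: mass 2+4=6, value 31+52=83
- seismometer+drill: mass 6+4=10, value 23+52=75
- spectrometer+seismometer: mass 2+6=8, value 31+23=54
- relay: mass 10, value 53
- drill: mass 4, value 52
Best: 83 sci.

83 sci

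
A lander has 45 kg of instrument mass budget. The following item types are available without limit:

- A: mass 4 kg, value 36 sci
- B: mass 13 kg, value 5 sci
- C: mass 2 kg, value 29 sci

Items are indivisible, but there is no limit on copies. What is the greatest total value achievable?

638 sci

Best value-per-unit is C at 29/2, and filling with it alone uses mass 22×2=44. No mix of the others beats 22×29 = 638.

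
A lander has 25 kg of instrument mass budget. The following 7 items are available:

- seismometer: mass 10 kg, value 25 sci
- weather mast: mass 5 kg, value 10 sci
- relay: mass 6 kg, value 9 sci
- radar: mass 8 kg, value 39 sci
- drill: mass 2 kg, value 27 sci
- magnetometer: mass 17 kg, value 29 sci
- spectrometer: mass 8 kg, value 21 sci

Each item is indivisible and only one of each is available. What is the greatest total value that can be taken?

101 sci

Check high-value combinations within 25 kg:
- seismometer+weather mast+radar+drill: mass 10+5+8+2=25, value 25+10+39+27=101
- weather mast+radar+drill+spectrometer: mass 5+8+2+8=23, value 10+39+27+21=97
- relay+radar+drill+spectrometer: mass 6+8+2+8=24, value 9+39+27+21=96
- seismometer+radar+drill: mass 10+8+2=20, value 25+39+27=91
- radar+drill+spectrometer: mass 8+2+8=18, value 39+27+21=87
Best: 101 sci.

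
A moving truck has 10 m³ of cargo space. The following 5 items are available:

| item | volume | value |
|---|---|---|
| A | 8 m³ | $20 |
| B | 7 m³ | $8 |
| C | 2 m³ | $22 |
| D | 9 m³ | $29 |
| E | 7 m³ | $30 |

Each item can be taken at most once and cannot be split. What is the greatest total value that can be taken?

Check high-value combinations within 10 m³:
- C+E: volume 2+7=9, value 22+30=52
- A+C: volume 8+2=10, value 20+22=42
- E: volume 7, value 30
- B+C: volume 7+2=9, value 8+22=30
- D: volume 9, value 29
Best: $52.

$52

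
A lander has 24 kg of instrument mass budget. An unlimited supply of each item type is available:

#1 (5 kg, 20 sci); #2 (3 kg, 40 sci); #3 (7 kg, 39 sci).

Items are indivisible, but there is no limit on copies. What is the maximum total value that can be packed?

320 sci

Best value-per-unit is #2 at 40/3, and filling with it alone uses mass 8×3=24. No mix of the others beats 8×40 = 320.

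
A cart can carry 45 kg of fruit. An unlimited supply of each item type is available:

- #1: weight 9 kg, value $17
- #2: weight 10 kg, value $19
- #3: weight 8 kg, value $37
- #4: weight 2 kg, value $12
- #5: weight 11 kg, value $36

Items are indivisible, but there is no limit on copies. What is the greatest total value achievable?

Best value-per-unit is #4 at 12/2, and filling with it alone uses weight 22×2=44. No mix of the others beats 22×12 = 264.

$264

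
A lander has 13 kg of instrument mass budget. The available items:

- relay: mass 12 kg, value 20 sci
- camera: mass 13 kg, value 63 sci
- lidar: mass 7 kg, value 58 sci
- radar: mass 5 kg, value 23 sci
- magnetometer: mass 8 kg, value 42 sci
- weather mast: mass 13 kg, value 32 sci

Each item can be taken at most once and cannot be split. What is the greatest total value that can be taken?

81 sci

Check high-value combinations within 13 kg:
- lidar+radar: mass 7+5=12, value 58+23=81
- radar+magnetometer: mass 5+8=13, value 23+42=65
- camera: mass 13, value 63
Best: 81 sci.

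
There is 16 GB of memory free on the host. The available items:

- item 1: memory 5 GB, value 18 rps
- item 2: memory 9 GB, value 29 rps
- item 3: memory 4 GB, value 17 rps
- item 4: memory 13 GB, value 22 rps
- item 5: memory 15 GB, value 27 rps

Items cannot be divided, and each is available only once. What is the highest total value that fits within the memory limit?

47 rps

Check high-value combinations within 16 GB:
- item 1+item 2: memory 5+9=14, value 18+29=47
- item 2+item 3: memory 9+4=13, value 29+17=46
- item 1+item 3: memory 5+4=9, value 18+17=35
- item 2: memory 9, value 29
- item 5: memory 15, value 27
Best: 47 rps.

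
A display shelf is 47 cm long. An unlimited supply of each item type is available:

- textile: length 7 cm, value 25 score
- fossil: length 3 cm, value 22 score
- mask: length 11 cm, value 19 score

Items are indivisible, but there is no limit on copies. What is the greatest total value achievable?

Best value-per-unit is fossil at 22/3, and filling with it alone uses length 15×3=45. No mix of the others beats 15×22 = 330.

330 score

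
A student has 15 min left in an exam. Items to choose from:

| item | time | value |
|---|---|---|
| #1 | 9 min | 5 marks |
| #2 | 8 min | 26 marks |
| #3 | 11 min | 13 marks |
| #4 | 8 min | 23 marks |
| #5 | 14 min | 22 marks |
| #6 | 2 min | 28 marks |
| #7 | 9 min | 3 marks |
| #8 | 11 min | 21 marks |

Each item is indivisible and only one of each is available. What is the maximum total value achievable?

This is a 0/1 knapsack; check combinations near the capacity.
- #2+#6: time 8+2=10, value 26+28=54
- #4+#6: time 8+2=10, value 23+28=51
- #6+#8: time 2+11=13, value 28+21=49
Best: 54 marks.

54 marks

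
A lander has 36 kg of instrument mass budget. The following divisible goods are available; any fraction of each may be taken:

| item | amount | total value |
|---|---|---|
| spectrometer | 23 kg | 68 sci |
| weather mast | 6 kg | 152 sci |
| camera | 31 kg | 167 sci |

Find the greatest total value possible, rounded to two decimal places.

313.61

Take in order of value per unit:
- weather mast (152/6 per unit): all 6 → value 152, running total 152.00
- camera (167/31 per unit): 30 of 31 → value 30×167/31 = 161.6129, running total 313.61
Total 313.61.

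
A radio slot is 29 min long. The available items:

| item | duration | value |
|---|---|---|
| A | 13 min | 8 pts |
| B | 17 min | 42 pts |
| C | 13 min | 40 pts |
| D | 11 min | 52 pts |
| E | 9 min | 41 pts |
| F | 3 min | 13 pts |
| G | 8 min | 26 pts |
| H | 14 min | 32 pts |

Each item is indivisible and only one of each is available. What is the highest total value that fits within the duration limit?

119 pts

Check high-value combinations within 29 min:
- D+E+G: duration 11+9+8=28, value 52+41+26=119
- D+E+F: duration 11+9+3=23, value 52+41+13=106
- C+D+F: duration 13+11+3=27, value 40+52+13=105
Best: 119 pts.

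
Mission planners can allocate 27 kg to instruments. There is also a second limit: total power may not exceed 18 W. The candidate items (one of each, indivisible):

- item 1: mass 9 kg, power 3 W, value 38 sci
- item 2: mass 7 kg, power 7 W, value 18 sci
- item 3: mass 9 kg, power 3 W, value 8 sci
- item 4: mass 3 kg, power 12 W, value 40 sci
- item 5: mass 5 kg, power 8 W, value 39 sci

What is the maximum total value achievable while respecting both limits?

Feasible sets respecting both limits:
- item 1+item 2+item 5: mass 21, power 18, value 95
- item 1+item 3+item 4: mass 21, power 18, value 86
- item 1+item 3+item 5: mass 23, power 14, value 85
- item 1+item 4: mass 12, power 15, value 78
Best: 95 sci.

95 sci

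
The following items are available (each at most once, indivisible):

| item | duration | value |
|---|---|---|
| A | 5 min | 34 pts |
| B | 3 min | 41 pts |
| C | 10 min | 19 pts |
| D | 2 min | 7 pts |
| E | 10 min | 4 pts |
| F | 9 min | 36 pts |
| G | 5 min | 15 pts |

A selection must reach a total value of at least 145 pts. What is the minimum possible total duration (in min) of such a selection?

Subsets with value ≥ 145, sorted by total duration:
- A+B+C+F+G: duration 32, value 145
- A+B+C+D+F+G: duration 34, value 152
- A+B+C+E+F+G: duration 42, value 149
Minimum duration: 32 min.

32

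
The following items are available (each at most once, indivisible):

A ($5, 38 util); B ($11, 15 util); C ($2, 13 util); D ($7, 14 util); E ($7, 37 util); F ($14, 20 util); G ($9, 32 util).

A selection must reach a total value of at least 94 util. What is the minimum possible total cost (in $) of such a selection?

Subsets with value ≥ 94, sorted by total cost:
- A+E+G: cost 21, value 107
- A+C+D+E: cost 21, value 102
- A+C+E+G: cost 23, value 120
- A+C+D+G: cost 23, value 97
Minimum cost: 21 $.

21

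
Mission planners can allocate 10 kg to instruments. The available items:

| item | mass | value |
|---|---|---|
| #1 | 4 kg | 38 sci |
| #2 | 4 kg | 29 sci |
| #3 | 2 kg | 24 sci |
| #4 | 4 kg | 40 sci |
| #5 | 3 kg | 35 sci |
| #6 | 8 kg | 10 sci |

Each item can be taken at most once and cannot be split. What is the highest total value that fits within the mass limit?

Check high-value combinations within 10 kg:
- #1+#3+#4: mass 4+2+4=10, value 38+24+40=102
- #3+#4+#5: mass 2+4+3=9, value 24+40+35=99
- #1+#3+#5: mass 4+2+3=9, value 38+24+35=97
Best: 102 sci.

102 sci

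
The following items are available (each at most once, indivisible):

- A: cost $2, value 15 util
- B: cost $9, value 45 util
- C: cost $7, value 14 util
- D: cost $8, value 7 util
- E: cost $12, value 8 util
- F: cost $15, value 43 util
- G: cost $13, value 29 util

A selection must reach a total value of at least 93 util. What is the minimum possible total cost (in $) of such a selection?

Subsets with value ≥ 93, sorted by total cost:
- A+B+F: cost 26, value 103
- A+B+C+G: cost 31, value 103
- B+C+F: cost 31, value 102
Minimum cost: 26 $.

26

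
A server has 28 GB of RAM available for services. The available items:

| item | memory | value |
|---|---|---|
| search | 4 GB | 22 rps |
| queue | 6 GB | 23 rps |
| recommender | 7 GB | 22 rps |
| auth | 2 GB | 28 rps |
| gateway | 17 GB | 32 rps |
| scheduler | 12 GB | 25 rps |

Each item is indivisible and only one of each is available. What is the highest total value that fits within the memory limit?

98 rps

Check high-value combinations within 28 GB:
- search+queue+auth+scheduler: memory 4+6+2+12=24, value 22+23+28+25=98
- queue+recommender+auth+scheduler: memory 6+7+2+12=27, value 23+22+28+25=98
- search+recommender+auth+scheduler: memory 4+7+2+12=25, value 22+22+28+25=97
- search+queue+recommender+auth: memory 4+6+7+2=19, value 22+23+22+28=95
- queue+auth+gateway: memory 6+2+17=25, value 23+28+32=83
Best: 98 rps.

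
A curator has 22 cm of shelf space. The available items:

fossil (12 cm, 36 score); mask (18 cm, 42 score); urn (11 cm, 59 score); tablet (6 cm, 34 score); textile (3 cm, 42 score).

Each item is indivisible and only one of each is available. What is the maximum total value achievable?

This is a 0/1 knapsack; check combinations near the capacity.
- urn+tablet+textile: length 11+6+3=20, value 59+34+42=135
- fossil+tablet+textile: length 12+6+3=21, value 36+34+42=112
- urn+textile: length 11+3=14, value 59+42=101
Best: 135 score.

135 score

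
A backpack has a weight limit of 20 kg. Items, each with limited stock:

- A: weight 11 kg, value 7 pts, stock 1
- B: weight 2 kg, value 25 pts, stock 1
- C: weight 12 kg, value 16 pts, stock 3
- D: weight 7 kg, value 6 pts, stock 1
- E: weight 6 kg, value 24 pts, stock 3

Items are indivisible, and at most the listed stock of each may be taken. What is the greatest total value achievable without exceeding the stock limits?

Best selections within weight 20 and stock limits:
- 1×B + 3×E: weight 20, value 97
- 1×B + 2×E: weight 14, value 73
- 3×E: weight 18, value 72
Best: 97 pts.

97 pts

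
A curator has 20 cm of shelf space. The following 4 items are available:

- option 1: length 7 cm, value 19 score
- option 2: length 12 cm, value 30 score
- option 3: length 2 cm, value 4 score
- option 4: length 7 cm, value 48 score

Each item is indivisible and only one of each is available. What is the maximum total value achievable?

Check high-value combinations within 20 cm:
- option 2+option 4: length 12+7=19, value 30+48=78
- option 1+option 3+option 4: length 7+2+7=16, value 19+4+48=71
- option 1+option 4: length 7+7=14, value 19+48=67
- option 3+option 4: length 2+7=9, value 4+48=52
- option 1+option 2: length 7+12=19, value 19+30=49
Best: 78 score.

78 score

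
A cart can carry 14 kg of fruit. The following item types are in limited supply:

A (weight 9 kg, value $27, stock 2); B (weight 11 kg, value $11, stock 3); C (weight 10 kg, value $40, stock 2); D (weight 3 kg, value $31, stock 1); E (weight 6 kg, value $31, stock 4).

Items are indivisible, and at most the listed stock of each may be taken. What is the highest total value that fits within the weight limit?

Best selections within weight 14 and stock limits:
- 1×C + 1×D: weight 13, value 71
- 1×D + 1×E: weight 9, value 62
Best: $71.

$71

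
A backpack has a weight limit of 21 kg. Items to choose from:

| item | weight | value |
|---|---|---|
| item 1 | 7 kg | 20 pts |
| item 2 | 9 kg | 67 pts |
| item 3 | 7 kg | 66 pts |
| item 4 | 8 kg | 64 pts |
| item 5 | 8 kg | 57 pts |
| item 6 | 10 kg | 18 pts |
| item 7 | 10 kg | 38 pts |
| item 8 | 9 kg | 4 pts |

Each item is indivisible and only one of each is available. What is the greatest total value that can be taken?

133 pts

Check high-value combinations within 21 kg:
- item 2+item 3: weight 9+7=16, value 67+66=133
- item 2+item 4: weight 9+8=17, value 67+64=131
- item 3+item 4: weight 7+8=15, value 66+64=130
- item 2+item 5: weight 9+8=17, value 67+57=124
Best: 133 pts.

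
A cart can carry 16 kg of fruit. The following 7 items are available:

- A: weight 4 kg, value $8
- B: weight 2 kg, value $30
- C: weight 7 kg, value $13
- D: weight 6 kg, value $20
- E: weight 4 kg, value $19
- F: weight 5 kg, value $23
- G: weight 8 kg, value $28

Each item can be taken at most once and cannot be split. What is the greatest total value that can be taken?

Check high-value combinations within 16 kg:
- B+F+G: weight 2+5+8=15, value 30+23+28=81
- A+B+E+F: weight 4+2+4+5=15, value 8+30+19+23=80
- B+D+G: weight 2+6+8=16, value 30+20+28=78
- B+E+G: weight 2+4+8=14, value 30+19+28=77
- A+B+D+E: weight 4+2+6+4=16, value 8+30+20+19=77
Best: $81.

$81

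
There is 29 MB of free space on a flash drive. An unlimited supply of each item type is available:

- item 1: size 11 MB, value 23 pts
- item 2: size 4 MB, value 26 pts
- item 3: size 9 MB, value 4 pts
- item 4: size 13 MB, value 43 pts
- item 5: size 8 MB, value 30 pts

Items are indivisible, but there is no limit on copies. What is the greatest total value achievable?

Best value-per-unit is item 2 at 26/4, and filling with it alone uses size 7×4=28. No mix of the others beats 7×26 = 182.

182 pts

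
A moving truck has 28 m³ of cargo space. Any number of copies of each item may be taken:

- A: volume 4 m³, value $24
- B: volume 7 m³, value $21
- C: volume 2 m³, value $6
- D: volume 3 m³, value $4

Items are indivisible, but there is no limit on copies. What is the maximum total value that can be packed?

Best value-per-unit is A at 24/4, and filling with it alone uses volume 7×4=28. No mix of the others beats 7×24 = 168.

$168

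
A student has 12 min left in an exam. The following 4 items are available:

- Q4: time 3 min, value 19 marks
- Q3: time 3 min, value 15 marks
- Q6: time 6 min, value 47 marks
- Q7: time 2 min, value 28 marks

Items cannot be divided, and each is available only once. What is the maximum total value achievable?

94 marks

Check high-value combinations within 12 min:
- Q4+Q6+Q7: time 3+6+2=11, value 19+47+28=94
- Q3+Q6+Q7: time 3+6+2=11, value 15+47+28=90
- Q4+Q3+Q6: time 3+3+6=12, value 19+15+47=81
Best: 94 marks.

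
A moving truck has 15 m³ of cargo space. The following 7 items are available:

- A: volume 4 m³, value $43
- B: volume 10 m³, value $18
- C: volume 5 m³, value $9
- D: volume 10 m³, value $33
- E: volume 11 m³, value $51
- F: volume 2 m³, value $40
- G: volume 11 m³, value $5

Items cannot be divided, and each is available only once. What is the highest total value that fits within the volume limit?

$94

This is a 0/1 knapsack; check combinations near the capacity.
- A+E: volume 4+11=15, value 43+51=94
- A+C+F: volume 4+5+2=11, value 43+9+40=92
- E+F: volume 11+2=13, value 51+40=91
- A+F: volume 4+2=6, value 43+40=83
Best: $94.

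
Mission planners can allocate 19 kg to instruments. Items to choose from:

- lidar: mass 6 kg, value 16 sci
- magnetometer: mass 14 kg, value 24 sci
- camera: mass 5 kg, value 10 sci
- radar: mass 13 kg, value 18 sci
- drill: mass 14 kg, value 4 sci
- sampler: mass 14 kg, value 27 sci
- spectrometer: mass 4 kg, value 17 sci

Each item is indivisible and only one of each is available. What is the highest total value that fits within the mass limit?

44 sci

Check high-value combinations within 19 kg:
- sampler+spectrometer: mass 14+4=18, value 27+17=44
- lidar+camera+spectrometer: mass 6+5+4=15, value 16+10+17=43
- magnetometer+spectrometer: mass 14+4=18, value 24+17=41
- camera+sampler: mass 5+14=19, value 10+27=37
- radar+spectrometer: mass 13+4=17, value 18+17=35
Best: 44 sci.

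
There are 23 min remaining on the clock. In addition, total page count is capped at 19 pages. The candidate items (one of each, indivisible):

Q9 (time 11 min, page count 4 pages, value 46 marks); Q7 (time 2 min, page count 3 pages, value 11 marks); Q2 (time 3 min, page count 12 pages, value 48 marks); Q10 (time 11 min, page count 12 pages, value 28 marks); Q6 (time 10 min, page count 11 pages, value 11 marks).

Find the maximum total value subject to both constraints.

Feasible sets respecting both limits:
- Q9+Q7+Q2: time 16, page count 19, value 105
- Q9+Q2: time 14, page count 16, value 94
- Q9+Q10: time 22, page count 16, value 74
Best: 105 marks.

105 marks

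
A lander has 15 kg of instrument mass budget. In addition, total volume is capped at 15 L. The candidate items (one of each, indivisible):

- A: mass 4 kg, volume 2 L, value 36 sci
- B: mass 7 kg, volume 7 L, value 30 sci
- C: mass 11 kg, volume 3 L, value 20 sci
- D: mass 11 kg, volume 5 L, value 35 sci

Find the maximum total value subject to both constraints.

Feasible sets respecting both limits:
- A+D: mass 15, volume 7, value 71
- A+B: mass 11, volume 9, value 66
- A+C: mass 15, volume 5, value 56
Best: 71 sci.

71 sci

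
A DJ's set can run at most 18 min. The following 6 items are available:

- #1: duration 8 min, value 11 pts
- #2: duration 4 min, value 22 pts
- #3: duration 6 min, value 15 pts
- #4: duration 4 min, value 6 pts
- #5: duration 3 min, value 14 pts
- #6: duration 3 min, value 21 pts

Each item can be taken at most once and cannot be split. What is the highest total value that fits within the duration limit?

Check high-value combinations within 18 min:
- #2+#3+#5+#6: duration 4+6+3+3=16, value 22+15+14+21=72
- #1+#2+#5+#6: duration 8+4+3+3=18, value 11+22+14+21=68
- #2+#3+#4+#6: duration 4+6+4+3=17, value 22+15+6+21=64
- #2+#4+#5+#6: duration 4+4+3+3=14, value 22+6+14+21=63
Best: 72 pts.

72 pts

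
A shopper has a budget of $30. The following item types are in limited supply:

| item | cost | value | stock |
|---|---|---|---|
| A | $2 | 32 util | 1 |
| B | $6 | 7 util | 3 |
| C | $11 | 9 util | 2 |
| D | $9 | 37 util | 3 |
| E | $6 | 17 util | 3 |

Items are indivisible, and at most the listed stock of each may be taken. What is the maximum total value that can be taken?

143 util

Top feasible selections:
- 1×A + 3×D: cost 29, value 143
- 1×A + 2×D + 1×E: cost 26, value 123
Best: 143 util.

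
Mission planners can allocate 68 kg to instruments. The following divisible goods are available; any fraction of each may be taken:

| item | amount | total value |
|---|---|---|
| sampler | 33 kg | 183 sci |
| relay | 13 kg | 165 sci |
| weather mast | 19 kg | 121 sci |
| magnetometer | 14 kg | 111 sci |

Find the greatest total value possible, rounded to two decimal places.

Take in order of value per unit:
- relay (165/13 per unit): all 13 → value 165, running total 165.00
- magnetometer (111/14 per unit): all 14 → value 111, running total 276.00
- weather mast (121/19 per unit): all 19 → value 121, running total 397.00
- sampler (183/33 per unit): 22 of 33 → value 22×183/33 = 122.0000, running total 519.00
Total 519.00.

519.00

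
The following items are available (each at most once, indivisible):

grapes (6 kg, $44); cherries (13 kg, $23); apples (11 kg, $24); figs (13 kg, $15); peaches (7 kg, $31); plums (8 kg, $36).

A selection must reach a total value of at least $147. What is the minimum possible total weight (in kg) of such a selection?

45

Subsets with value ≥ 147, sorted by total weight:
- grapes+cherries+apples+peaches+plums: weight 45, value 158
- grapes+apples+figs+peaches+plums: weight 45, value 150
- grapes+cherries+figs+peaches+plums: weight 47, value 149
- grapes+cherries+apples+figs+peaches+plums: weight 58, value 173
Minimum weight: 45 kg.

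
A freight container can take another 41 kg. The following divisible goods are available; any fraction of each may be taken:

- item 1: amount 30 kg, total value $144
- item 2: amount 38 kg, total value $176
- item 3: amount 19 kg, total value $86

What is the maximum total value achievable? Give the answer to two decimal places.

Take in order of value per unit:
- item 1 (144/30 per unit): all 30 → value 144, running total 144.00
- item 2 (176/38 per unit): 11 of 38 → value 11×176/38 = 50.9474, running total 194.95
Total 194.95.

194.95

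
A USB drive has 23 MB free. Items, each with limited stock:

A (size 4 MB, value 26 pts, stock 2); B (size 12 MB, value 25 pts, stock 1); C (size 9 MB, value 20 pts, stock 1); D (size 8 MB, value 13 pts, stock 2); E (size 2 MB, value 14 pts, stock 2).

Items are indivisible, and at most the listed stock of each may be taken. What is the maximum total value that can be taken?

100 pts

Best selections within size 23 and stock limits:
- 2×A + 1×C + 2×E: size 21, value 100
- 2×A + 1×D + 2×E: size 20, value 93
Best: 100 pts.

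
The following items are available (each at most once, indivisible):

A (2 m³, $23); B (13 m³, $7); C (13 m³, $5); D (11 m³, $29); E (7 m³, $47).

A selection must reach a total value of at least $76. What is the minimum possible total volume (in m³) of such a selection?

Subsets with value ≥ 76, sorted by total volume:
- D+E: volume 18, value 76
- A+D+E: volume 20, value 99
Minimum volume: 18 m³.

18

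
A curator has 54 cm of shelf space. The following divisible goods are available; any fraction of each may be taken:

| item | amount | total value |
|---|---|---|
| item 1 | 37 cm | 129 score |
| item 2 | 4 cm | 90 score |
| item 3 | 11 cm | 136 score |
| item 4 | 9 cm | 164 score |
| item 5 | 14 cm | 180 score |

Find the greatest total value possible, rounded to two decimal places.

625.78

Take in order of value per unit:
- item 2 (90/4 per unit): all 4 → value 90, running total 90.00
- item 4 (164/9 per unit): all 9 → value 164, running total 254.00
- item 5 (180/14 per unit): all 14 → value 180, running total 434.00
- item 3 (136/11 per unit): all 11 → value 136, running total 570.00
- item 1 (129/37 per unit): 16 of 37 → value 16×129/37 = 55.7838, running total 625.78
Total 625.78.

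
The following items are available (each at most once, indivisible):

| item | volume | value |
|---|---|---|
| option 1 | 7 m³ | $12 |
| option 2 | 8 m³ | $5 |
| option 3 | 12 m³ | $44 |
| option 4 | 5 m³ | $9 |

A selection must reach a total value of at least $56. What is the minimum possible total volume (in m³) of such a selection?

19

Subsets with value ≥ 56, sorted by total volume:
- option 1+option 3: volume 19, value 56
- option 1+option 3+option 4: volume 24, value 65
- option 2+option 3+option 4: volume 25, value 58
- option 1+option 2+option 3: volume 27, value 61
Minimum volume: 19 m³.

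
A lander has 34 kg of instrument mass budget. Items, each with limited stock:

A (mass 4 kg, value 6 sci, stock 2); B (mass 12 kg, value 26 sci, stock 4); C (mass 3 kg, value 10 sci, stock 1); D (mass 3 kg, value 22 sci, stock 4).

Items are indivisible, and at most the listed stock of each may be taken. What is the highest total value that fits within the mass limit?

130 sci

Best selections within mass 34 and stock limits:
- 1×A + 1×B + 1×C + 4×D: mass 31, value 130
- 2×A + 1×B + 4×D: mass 32, value 126
Best: 130 sci.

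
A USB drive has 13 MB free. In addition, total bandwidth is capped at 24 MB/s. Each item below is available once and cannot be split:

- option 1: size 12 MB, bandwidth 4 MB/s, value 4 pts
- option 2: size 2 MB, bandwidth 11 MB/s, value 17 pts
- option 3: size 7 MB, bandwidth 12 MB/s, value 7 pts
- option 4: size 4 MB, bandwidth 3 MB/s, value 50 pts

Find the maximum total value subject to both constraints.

67 pts

Feasible sets respecting both limits:
- option 2+option 4: size 6, bandwidth 14, value 67
- option 3+option 4: size 11, bandwidth 15, value 57
- option 4: size 4, bandwidth 3, value 50
- option 2+option 3: size 9, bandwidth 23, value 24
Best: 67 pts.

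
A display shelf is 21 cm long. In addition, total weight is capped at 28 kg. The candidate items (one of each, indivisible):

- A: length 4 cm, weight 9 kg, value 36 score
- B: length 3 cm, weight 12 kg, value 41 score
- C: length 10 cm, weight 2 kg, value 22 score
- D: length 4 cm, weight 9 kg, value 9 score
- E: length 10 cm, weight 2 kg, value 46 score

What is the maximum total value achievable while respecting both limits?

Feasible sets respecting both limits:
- A+B+E: length 17, weight 23, value 123
- A+B+C: length 17, weight 23, value 99
- B+D+E: length 17, weight 23, value 96
Best: 123 score.

123 score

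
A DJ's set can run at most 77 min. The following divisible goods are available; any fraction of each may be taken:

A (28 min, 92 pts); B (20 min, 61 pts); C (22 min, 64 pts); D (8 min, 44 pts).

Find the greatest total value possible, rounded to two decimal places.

Take in order of value per unit:
- D (44/8 per unit): all 8 → value 44, running total 44.00
- A (92/28 per unit): all 28 → value 92, running total 136.00
- B (61/20 per unit): all 20 → value 61, running total 197.00
- C (64/22 per unit): 21 of 22 → value 21×64/22 = 61.0909, running total 258.09
Total 258.09.

258.09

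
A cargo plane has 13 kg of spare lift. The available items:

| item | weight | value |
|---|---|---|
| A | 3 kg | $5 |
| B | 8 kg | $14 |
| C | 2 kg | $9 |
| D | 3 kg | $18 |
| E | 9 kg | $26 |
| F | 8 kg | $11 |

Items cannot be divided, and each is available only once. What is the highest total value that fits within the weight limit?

$44

This is a 0/1 knapsack; check combinations near the capacity.
- D+E: weight 3+9=12, value 18+26=44
- B+C+D: weight 8+2+3=13, value 14+9+18=41
- C+D+F: weight 2+3+8=13, value 9+18+11=38
Best: $44.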